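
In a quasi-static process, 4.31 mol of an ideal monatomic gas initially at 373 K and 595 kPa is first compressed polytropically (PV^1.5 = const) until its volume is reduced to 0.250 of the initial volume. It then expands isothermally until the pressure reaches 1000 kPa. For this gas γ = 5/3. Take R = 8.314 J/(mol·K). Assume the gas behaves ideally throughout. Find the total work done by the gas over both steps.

V₁ = nRT₁/P₁ = 4.31×8.314×373/595 = 22.5 L.
Step 1 — Polytropic n=1.5: T₂ = T₁(V₁/V₂)^(n−1) = 373×(4.00)^0.50 = 746 K; P₂ = P₁(V₁/V₂)^n = 4760 kPa.
W = (P₁V₁−P₂V₂)/(n−1) = (595×22.5−4760×5.62)/0.50 = -26700 J.
ΔU = nCvΔT = 4.31×12.5×(746−373) = 20000 J.
Q = ΔU + W = -6680 J.
State after step 1: P = 4760 kPa, V = 5.62 L, T = 746 K.
Step 2 — Isothermal: T stays 746 K; PV = const ⇒ V₂ = 26.7 L, P₂ = 1000 kPa.
ΔU = 0 (ideal gas, T constant).
W = nRT ln(V₂/V₁) = 4.31×8.314×746×ln(4.76) = 41700 J.
Q = ΔU + W = 41700 J.
Net over both steps: W = 15000 J, Q = 35000 J, ΔU = 20000 J.

15000 J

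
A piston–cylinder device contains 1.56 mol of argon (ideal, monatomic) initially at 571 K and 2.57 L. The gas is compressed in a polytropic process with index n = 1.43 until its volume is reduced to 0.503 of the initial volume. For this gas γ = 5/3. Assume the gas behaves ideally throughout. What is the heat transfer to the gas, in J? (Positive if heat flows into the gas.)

P₁ = nRT₁/V₁ = 1.56×8.314×571/2.57 = 2880 kPa.
Polytropic n=1.43: T₂ = T₁(V₁/V₂)^(n−1) = 571×(1.99)^0.43 = 767 K; P₂ = P₁(V₁/V₂)^n = 7700 kPa.
W = (P₁V₁−P₂V₂)/(n−1) = (2880×2.57−7700×1.29)/0.43 = -5920 J.
ΔU = nCvΔT = 1.56×12.5×(767−571) = 3820 J.
Q = ΔU + W = -2100 J.

-2100 J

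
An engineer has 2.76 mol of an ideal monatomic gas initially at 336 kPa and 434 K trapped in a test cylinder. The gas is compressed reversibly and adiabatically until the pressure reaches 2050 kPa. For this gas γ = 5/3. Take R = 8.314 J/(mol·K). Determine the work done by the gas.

-15900 J

V₁ = nRT₁/P₁ = 2.76×8.314×434/336 = 29.6 L.
Adiabatic: T₂/T₁ = (P₂/P₁)^((γ−1)/γ) ⇒ T₂ = 434×(6.10)^0.400 = 895 K; V₂ = 10.0 L.
ΔU = nCvΔT = 2.76×12.5×(895−434) = 15900 J.
Q = 0 for an adiabatic process, so W = −ΔU = -15900 J.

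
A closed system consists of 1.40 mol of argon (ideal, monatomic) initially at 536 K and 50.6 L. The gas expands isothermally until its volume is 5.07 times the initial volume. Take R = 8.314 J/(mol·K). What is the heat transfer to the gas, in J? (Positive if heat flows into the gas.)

10100 J

P₁ = nRT₁/V₁ = 1.40×8.314×536/50.6 = 123 kPa.
Isothermal: T stays 536 K; PV = const ⇒ V₂ = 257 L, P₂ = 24.3 kPa.
ΔU = 0 (ideal gas, T constant).
W = nRT ln(V₂/V₁) = 1.40×8.314×536×ln(5.07) = 10100 J.
Q = ΔU + W = 10100 J.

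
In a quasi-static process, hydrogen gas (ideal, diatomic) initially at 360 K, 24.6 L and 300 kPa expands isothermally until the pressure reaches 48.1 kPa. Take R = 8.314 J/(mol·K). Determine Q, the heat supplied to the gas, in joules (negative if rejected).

n = P₁V₁/(RT₁) = 300×24.6/(8.314×360) = 2.47 mol.
Isothermal: T stays 360 K; PV = const ⇒ V₂ = 153 L, P₂ = 48.1 kPa.
ΔU = 0 (ideal gas, T constant).
W = nRT ln(V₂/V₁) = 2.47×8.314×360×ln(6.24) = 13500 J.
Q = ΔU + W = 13500 J.

13500 J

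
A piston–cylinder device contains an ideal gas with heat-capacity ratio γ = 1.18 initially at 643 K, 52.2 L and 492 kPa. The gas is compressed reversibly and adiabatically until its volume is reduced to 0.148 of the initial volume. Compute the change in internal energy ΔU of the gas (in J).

n = P₁V₁/(RT₁) = 492×52.2/(8.314×643) = 4.80 mol.
Adiabatic: TV^(γ−1) = const ⇒ T₂ = 643×(6.76)^0.180 = 907 K; PV^γ = const ⇒ P₂ = 4690 kPa.
For an ideal gas ΔU = nCvΔT with Cv = R/(γ−1) = 46.2 J/(mol·K).
ΔU = 4.80×46.2×(907−643) = 58600 J.

58600 J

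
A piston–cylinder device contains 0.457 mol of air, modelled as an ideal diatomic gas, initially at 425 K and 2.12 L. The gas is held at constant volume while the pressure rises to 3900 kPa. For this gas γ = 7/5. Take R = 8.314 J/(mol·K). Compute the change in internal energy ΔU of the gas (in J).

16600 J

P₁ = nRT₁/V₁ = 0.457×8.314×425/2.12 = 762 kPa.
Isochoric: V stays 2.12 L; P/T = const ⇒ T₂ = 2180 K, P₂ = 3900 kPa.
For an ideal gas ΔU = nCvΔT with Cv = (5/2)R = 20.8 J/(mol·K).
ΔU = 0.457×20.8×(2180−425) = 16600 J.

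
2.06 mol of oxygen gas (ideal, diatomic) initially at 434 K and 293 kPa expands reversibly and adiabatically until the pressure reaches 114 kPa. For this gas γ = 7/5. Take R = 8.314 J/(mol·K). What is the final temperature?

331 K

V₁ = nRT₁/P₁ = 2.06×8.314×434/293 = 25.4 L.
Adiabatic: T₂/T₁ = (P₂/P₁)^((γ−1)/γ) ⇒ T₂ = 434×(0.389)^0.286 = 331 K; V₂ = 49.8 L.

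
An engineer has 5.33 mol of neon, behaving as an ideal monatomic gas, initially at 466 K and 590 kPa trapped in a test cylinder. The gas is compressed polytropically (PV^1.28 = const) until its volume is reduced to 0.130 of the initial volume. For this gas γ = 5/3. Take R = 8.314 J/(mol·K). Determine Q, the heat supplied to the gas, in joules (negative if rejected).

-33000 J

V₁ = nRT₁/P₁ = 5.33×8.314×466/590 = 35.0 L.
Polytropic n=1.28: T₂ = T₁(V₁/V₂)^(n−1) = 466×(7.69)^0.28 = 825 K; P₂ = P₁(V₁/V₂)^n = 8040 kPa.
W = (P₁V₁−P₂V₂)/(n−1) = (590×35.0−8040×4.55)/0.28 = -56800 J.
ΔU = nCvΔT = 5.33×12.5×(825−466) = 23900 J.
Q = ΔU + W = -33000 J.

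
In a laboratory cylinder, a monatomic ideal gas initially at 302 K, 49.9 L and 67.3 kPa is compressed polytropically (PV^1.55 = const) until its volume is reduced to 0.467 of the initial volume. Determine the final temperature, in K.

Polytropic n=1.55: T₂ = T₁(V₁/V₂)^(n−1) = 302×(2.14)^0.55 = 459 K; P₂ = P₁(V₁/V₂)^n = 219 kPa.

459 K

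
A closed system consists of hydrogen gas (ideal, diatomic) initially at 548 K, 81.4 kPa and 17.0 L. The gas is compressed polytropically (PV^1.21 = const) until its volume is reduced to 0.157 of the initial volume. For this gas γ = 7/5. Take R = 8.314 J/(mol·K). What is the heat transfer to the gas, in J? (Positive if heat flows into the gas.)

-1490 J

n = P₁V₁/(RT₁) = 81.4×17.0/(8.314×548) = 0.304 mol.
Polytropic n=1.21: T₂ = T₁(V₁/V₂)^(n−1) = 548×(6.37)^0.21 = 808 K; P₂ = P₁(V₁/V₂)^n = 765 kPa.
W = (P₁V₁−P₂V₂)/(n−1) = (81.4×17.0−765×2.67)/0.21 = -3130 J.
ΔU = nCvΔT = 0.304×20.8×(808−548) = 1640 J.
Q = ΔU + W = -1490 J.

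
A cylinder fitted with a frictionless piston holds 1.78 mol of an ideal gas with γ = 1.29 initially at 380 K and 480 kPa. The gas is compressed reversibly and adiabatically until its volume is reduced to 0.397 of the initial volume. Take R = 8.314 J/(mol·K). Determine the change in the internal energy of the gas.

5960 J

V₁ = nRT₁/P₁ = 1.78×8.314×380/480 = 11.7 L.
Adiabatic: TV^(γ−1) = const ⇒ T₂ = 380×(2.52)^0.290 = 497 K; PV^γ = const ⇒ P₂ = 1580 kPa.
For an ideal gas ΔU = nCvΔT with Cv = R/(γ−1) = 28.7 J/(mol·K).
ΔU = 1.78×28.7×(497−380) = 5960 J.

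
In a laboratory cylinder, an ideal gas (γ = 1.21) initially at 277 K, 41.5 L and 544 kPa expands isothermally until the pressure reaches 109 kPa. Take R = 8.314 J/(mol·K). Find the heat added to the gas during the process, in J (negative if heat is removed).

36300 J

n = P₁V₁/(RT₁) = 544×41.5/(8.314×277) = 9.80 mol.
Isothermal: T stays 277 K; PV = const ⇒ V₂ = 207 L, P₂ = 109 kPa.
ΔU = 0 (ideal gas, T constant).
W = nRT ln(V₂/V₁) = 9.80×8.314×277×ln(4.99) = 36300 J.
Q = ΔU + W = 36300 J.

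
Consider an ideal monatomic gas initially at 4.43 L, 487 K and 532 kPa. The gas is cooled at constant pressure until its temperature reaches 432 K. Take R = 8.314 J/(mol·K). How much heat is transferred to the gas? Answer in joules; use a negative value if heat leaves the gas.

n = P₁V₁/(RT₁) = 532×4.43/(8.314×487) = 0.582 mol.
Isobaric: P stays 532 kPa; V/T = const ⇒ T₂ = 432 K, V₂ = 3.93 L.
W = PΔV = 532×(3.93−4.43) kPa·L = -266 J.
ΔU = nCvΔT = 0.582×12.5×(432−487) = -399 J.
Q = ΔU + W = nCpΔT = -665 J.

-665 J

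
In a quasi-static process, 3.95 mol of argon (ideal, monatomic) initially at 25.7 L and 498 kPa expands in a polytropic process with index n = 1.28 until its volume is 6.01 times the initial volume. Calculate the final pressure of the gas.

50.1 kPa

T₁ = P₁V₁/(nR) = 498×25.7/(3.95×8.314) = 390 K.
Polytropic n=1.28: T₂ = T₁(V₁/V₂)^(n−1) = 390×(0.166)^0.28 = 236 K; P₂ = P₁(V₁/V₂)^n = 50.1 kPa.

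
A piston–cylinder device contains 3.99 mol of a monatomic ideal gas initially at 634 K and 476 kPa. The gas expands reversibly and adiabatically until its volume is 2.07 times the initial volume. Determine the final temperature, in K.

390 K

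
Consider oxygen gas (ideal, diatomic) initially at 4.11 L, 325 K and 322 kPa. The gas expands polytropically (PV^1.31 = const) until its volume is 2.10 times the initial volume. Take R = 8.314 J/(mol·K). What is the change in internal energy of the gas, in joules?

-680 J

n = P₁V₁/(RT₁) = 322×4.11/(8.314×325) = 0.490 mol.
Polytropic n=1.31: T₂ = T₁(V₁/V₂)^(n−1) = 325×(0.476)^0.31 = 258 K; P₂ = P₁(V₁/V₂)^n = 122 kPa.
For an ideal gas ΔU = nCvΔT with Cv = (5/2)R = 20.8 J/(mol·K).
ΔU = 0.490×20.8×(258−325) = -680 J.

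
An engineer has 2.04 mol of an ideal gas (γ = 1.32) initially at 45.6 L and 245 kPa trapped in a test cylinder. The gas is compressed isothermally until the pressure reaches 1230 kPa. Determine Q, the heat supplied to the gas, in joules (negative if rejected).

T₁ = P₁V₁/(nR) = 245×45.6/(2.04×8.314) = 659 K.
Isothermal: T stays 659 K; PV = const ⇒ V₂ = 9.08 L, P₂ = 1230 kPa.
ΔU = 0 (ideal gas, T constant).
W = nRT ln(V₂/V₁) = 2.04×8.314×659×ln(0.199) = -18000 J.
Q = ΔU + W = -18000 J.

-18000 J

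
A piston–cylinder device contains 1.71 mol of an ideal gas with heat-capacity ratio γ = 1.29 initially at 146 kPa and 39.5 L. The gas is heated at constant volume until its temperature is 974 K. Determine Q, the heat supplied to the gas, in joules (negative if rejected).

27900 J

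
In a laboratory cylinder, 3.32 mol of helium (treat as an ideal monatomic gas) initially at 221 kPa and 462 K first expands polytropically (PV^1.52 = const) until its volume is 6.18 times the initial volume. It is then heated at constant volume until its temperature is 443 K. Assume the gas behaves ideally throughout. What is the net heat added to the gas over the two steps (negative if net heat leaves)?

V₁ = nRT₁/P₁ = 3.32×8.314×462/221 = 57.7 L.
Step 1 — Polytropic n=1.52: T₂ = T₁(V₁/V₂)^(n−1) = 462×(0.162)^0.52 = 179 K; P₂ = P₁(V₁/V₂)^n = 13.9 kPa.
W = (P₁V₁−P₂V₂)/(n−1) = (221×57.7−13.9×357)/0.52 = 15000 J.
ΔU = nCvΔT = 3.32×12.5×(179−462) = -11700 J.
Q = ΔU + W = 3300 J.
State after step 1: P = 13.9 kPa, V = 357 L, T = 179 K.
Step 2 — Isochoric: V stays 357 L; P/T = const ⇒ T₂ = 443 K, P₂ = 34.3 kPa.
W = 0 (no volume change).
ΔU = nCvΔT = 3.32×12.5×(443−179) = 10900 J.
Q = ΔU = 10900 J.
Net over both steps: W = 15000 J, Q = 14200 J, ΔU = -787 J.

14200 J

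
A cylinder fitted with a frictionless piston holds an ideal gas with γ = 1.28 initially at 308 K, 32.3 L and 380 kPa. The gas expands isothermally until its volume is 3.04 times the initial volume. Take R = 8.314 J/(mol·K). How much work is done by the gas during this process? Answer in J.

13600 J

n = P₁V₁/(RT₁) = 380×32.3/(8.314×308) = 4.79 mol.
Isothermal: T stays 308 K; PV = const ⇒ V₂ = 98.2 L, P₂ = 125 kPa.
W = nRT ln(V₂/V₁) = 4.79×8.314×308×ln(3.04) = 13600 J.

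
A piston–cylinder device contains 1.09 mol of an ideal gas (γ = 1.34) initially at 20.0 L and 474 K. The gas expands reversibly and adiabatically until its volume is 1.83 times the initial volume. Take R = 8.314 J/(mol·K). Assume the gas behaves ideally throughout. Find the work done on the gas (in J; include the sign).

P₁ = nRT₁/V₁ = 1.09×8.314×474/20.0 = 215 kPa.
Adiabatic: TV^(γ−1) = const ⇒ T₂ = 474×(0.546)^0.340 = 386 K; PV^γ = const ⇒ P₂ = 95.6 kPa.
ΔU = nCvΔT = 1.09×24.5×(386−474) = -2350 J.
Q = 0 for an adiabatic process, so W = −ΔU = 2350 J.
Work done on the gas = −W_by = -2350 J.

-2350 J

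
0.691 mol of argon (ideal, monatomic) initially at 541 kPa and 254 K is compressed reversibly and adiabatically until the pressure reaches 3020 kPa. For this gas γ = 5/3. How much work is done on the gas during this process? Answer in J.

2170 J

V₁ = nRT₁/P₁ = 0.691×8.314×254/541 = 2.70 L.
Adiabatic: T₂/T₁ = (P₂/P₁)^((γ−1)/γ) ⇒ T₂ = 254×(5.58)^0.400 = 505 K; V₂ = 0.961 L.
ΔU = nCvΔT = 0.691×12.5×(505−254) = 2170 J.
Q = 0 for an adiabatic process, so W = −ΔU = -2170 J.
Work done on the gas = −W_by = 2170 J.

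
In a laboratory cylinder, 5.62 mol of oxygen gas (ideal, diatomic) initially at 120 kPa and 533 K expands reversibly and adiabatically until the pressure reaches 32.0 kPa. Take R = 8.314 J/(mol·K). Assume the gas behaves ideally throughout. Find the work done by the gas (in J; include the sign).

19600 J

V₁ = nRT₁/P₁ = 5.62×8.314×533/120 = 208 L.
Adiabatic: T₂/T₁ = (P₂/P₁)^((γ−1)/γ) ⇒ T₂ = 533×(0.267)^0.286 = 365 K; V₂ = 533 L.
ΔU = nCvΔT = 5.62×20.8×(365−533) = -19600 J.
Q = 0 for an adiabatic process, so W = −ΔU = 19600 J.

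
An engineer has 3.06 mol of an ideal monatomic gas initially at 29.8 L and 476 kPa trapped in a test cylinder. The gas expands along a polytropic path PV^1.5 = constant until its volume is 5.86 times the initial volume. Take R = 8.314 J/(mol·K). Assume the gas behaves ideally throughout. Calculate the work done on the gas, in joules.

-16700 J

T₁ = P₁V₁/(nR) = 476×29.8/(3.06×8.314) = 558 K.
Polytropic n=1.5: T₂ = T₁(V₁/V₂)^(n−1) = 558×(0.171)^0.50 = 230 K; P₂ = P₁(V₁/V₂)^n = 33.6 kPa.
W = (P₁V₁−P₂V₂)/(n−1) = (476×29.8−33.6×175)/0.50 = 16700 J.
Work done on the gas = −W_by = -16700 J.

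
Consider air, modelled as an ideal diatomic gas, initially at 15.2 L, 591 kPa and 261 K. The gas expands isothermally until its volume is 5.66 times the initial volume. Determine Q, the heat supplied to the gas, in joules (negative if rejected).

15600 J

n = P₁V₁/(RT₁) = 591×15.2/(8.314×261) = 4.14 mol.
Isothermal: T stays 261 K; PV = const ⇒ V₂ = 86.0 L, P₂ = 104 kPa.
ΔU = 0 (ideal gas, T constant).
W = nRT ln(V₂/V₁) = 4.14×8.314×261×ln(5.66) = 15600 J.
Q = ΔU + W = 15600 J.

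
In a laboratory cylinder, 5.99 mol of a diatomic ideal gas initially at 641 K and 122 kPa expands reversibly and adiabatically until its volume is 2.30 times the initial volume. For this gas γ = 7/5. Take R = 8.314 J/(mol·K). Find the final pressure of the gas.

V₁ = nRT₁/P₁ = 5.99×8.314×641/122 = 262 L.
Adiabatic: TV^(γ−1) = const ⇒ T₂ = 641×(0.435)^0.400 = 459 K; PV^γ = const ⇒ P₂ = 38.0 kPa.

38.0 kPa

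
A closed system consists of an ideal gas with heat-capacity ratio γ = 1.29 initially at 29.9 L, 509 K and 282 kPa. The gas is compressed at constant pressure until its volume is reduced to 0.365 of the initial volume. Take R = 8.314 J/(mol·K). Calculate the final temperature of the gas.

186 K

Isobaric: P stays 282 kPa; V/T = const ⇒ T₂ = 186 K, V₂ = 10.9 L.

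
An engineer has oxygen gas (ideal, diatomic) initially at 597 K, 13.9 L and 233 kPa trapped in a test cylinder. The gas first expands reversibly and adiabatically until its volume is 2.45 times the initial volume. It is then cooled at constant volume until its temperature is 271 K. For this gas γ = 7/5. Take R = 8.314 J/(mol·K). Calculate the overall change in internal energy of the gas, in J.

-4420 J

n = P₁V₁/(RT₁) = 233×13.9/(8.314×597) = 0.653 mol.
Step 1 — Adiabatic: TV^(γ−1) = const ⇒ T₂ = 597×(0.408)^0.400 = 417 K; PV^γ = const ⇒ P₂ = 66.5 kPa.
ΔU = nCvΔT = 0.653×20.8×(417−597) = -2440 J.
Q = 0 for an adiabatic process, so W = −ΔU = 2440 J.
State after step 1: P = 66.5 kPa, V = 34.1 L, T = 417 K.
Step 2 — Isochoric: V stays 34.1 L; P/T = const ⇒ T₂ = 271 K, P₂ = 43.2 kPa.
W = 0 (no volume change).
ΔU = nCvΔT = 0.653×20.8×(271−417) = -1980 J.
Q = ΔU = -1980 J.
Net over both steps: W = 2440 J, Q = -1980 J, ΔU = -4420 J.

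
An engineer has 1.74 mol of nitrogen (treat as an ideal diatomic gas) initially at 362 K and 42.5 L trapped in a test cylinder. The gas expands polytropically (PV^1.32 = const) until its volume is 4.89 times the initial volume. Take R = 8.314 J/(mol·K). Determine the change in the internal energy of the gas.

-5210 J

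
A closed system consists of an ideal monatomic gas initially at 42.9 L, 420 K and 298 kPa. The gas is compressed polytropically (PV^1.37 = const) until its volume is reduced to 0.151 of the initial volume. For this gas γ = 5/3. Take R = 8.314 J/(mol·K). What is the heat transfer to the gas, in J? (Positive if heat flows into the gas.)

-15600 J

n = P₁V₁/(RT₁) = 298×42.9/(8.314×420) = 3.66 mol.
Polytropic n=1.37: T₂ = T₁(V₁/V₂)^(n−1) = 420×(6.62)^0.37 = 845 K; P₂ = P₁(V₁/V₂)^n = 3970 kPa.
W = (P₁V₁−P₂V₂)/(n−1) = (298×42.9−3970×6.48)/0.37 = -35000 J.
ΔU = nCvΔT = 3.66×12.5×(845−420) = 19400 J.
Q = ΔU + W = -15600 J.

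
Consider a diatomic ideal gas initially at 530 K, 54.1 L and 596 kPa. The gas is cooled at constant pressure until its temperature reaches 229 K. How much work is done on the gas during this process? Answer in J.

n = P₁V₁/(RT₁) = 596×54.1/(8.314×530) = 7.32 mol.
Isobaric: P stays 596 kPa; V/T = const ⇒ T₂ = 229 K, V₂ = 23.4 L.
W = PΔV = 596×(23.4−54.1) kPa·L = -18300 J.
Work done on the gas = −W_by = 18300 J.

18300 J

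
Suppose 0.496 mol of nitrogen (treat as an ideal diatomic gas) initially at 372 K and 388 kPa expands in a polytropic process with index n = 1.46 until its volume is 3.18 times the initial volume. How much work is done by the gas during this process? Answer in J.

V₁ = nRT₁/P₁ = 0.496×8.314×372/388 = 3.95 L.
Polytropic n=1.46: T₂ = T₁(V₁/V₂)^(n−1) = 372×(0.314)^0.46 = 218 K; P₂ = P₁(V₁/V₂)^n = 71.7 kPa.
W = (P₁V₁−P₂V₂)/(n−1) = (388×3.95−71.7×12.6)/0.46 = 1380 J.

1380 J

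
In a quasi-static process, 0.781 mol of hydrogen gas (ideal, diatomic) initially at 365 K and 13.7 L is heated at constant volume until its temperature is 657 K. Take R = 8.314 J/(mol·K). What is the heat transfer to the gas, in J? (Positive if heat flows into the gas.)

4740 J

P₁ = nRT₁/V₁ = 0.781×8.314×365/13.7 = 173 kPa.
Isochoric: V stays 13.7 L; P/T = const ⇒ T₂ = 657 K, P₂ = 311 kPa.
W = 0 (no volume change).
ΔU = nCvΔT = 0.781×20.8×(657−365) = 4740 J.
Q = ΔU = 4740 J.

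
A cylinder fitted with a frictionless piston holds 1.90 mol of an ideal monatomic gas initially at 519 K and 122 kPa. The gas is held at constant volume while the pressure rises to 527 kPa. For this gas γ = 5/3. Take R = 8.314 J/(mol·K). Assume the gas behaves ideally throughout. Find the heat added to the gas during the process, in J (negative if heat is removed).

40800 J

V₁ = nRT₁/P₁ = 1.90×8.314×519/122 = 67.2 L.
Isochoric: V stays 67.2 L; P/T = const ⇒ T₂ = 2240 K, P₂ = 527 kPa.
W = 0 (no volume change).
ΔU = nCvΔT = 1.90×12.5×(2240−519) = 40800 J.
Q = ΔU = 40800 J.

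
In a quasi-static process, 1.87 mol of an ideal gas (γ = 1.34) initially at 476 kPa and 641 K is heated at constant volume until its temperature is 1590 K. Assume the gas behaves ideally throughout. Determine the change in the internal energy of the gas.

43400 J

V₁ = nRT₁/P₁ = 1.87×8.314×641/476 = 20.9 L.
Isochoric: V stays 20.9 L; P/T = const ⇒ T₂ = 1590 K, P₂ = 1180 kPa.
For an ideal gas ΔU = nCvΔT with Cv = R/(γ−1) = 24.5 J/(mol·K).
ΔU = 1.87×24.5×(1590−641) = 43400 J.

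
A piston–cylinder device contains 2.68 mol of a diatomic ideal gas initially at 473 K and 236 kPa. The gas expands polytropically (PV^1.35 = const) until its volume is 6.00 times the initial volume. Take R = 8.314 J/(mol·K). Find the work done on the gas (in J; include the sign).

-14000 J

V₁ = nRT₁/P₁ = 2.68×8.314×473/236 = 44.7 L.
Polytropic n=1.35: T₂ = T₁(V₁/V₂)^(n−1) = 473×(0.167)^0.35 = 253 K; P₂ = P₁(V₁/V₂)^n = 21.0 kPa.
W = (P₁V₁−P₂V₂)/(n−1) = (236×44.7−21.0×268)/0.35 = 14000 J.
Work done on the gas = −W_by = -14000 J.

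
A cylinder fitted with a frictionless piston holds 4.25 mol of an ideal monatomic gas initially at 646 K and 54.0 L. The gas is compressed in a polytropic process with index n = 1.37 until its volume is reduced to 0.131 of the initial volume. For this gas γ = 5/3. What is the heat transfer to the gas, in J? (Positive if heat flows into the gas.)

P₁ = nRT₁/V₁ = 4.25×8.314×646/54.0 = 423 kPa.
Polytropic n=1.37: T₂ = T₁(V₁/V₂)^(n−1) = 646×(7.63)^0.37 = 1370 K; P₂ = P₁(V₁/V₂)^n = 6850 kPa.
W = (P₁V₁−P₂V₂)/(n−1) = (423×54.0−6850×7.07)/0.37 = -69200 J.
ΔU = nCvΔT = 4.25×12.5×(1370−646) = 38400 J.
Q = ΔU + W = -30800 J.

-30800 J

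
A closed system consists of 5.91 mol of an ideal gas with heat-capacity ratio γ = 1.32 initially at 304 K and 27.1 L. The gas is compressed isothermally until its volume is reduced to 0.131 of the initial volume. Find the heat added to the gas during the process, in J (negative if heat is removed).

-30400 J

P₁ = nRT₁/V₁ = 5.91×8.314×304/27.1 = 551 kPa.
Isothermal: T stays 304 K; PV = const ⇒ V₂ = 3.55 L, P₂ = 4210 kPa.
ΔU = 0 (ideal gas, T constant).
W = nRT ln(V₂/V₁) = 5.91×8.314×304×ln(0.131) = -30400 J.
Q = ΔU + W = -30400 J.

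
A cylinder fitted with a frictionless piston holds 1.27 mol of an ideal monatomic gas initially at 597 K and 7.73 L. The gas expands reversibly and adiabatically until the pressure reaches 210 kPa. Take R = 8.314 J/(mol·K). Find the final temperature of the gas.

P₁ = nRT₁/V₁ = 1.27×8.314×597/7.73 = 815 kPa.
Adiabatic: T₂/T₁ = (P₂/P₁)^((γ−1)/γ) ⇒ T₂ = 597×(0.258)^0.400 = 347 K; V₂ = 17.4 L.

347 K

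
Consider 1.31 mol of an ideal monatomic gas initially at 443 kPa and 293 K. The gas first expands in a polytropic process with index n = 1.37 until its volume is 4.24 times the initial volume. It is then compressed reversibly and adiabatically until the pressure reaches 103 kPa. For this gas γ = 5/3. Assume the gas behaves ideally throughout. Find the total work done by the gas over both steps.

V₁ = nRT₁/P₁ = 1.31×8.314×293/443 = 7.20 L.
Step 1 — Polytropic n=1.37: T₂ = T₁(V₁/V₂)^(n−1) = 293×(0.236)^0.37 = 172 K; P₂ = P₁(V₁/V₂)^n = 61.2 kPa.
W = (P₁V₁−P₂V₂)/(n−1) = (443×7.20−61.2×30.5)/0.37 = 3570 J.
ΔU = nCvΔT = 1.31×12.5×(172−293) = -1980 J.
Q = ΔU + W = 1590 J.
State after step 1: P = 61.2 kPa, V = 30.5 L, T = 172 K.
Step 2 — Adiabatic: T₂/T₁ = (P₂/P₁)^((γ−1)/γ) ⇒ T₂ = 172×(1.68)^0.400 = 211 K; V₂ = 22.4 L.
ΔU = nCvΔT = 1.31×12.5×(211−172) = 649 J.
Q = 0 for an adiabatic process, so W = −ΔU = -649 J.
Net over both steps: W = 2920 J, Q = 1590 J, ΔU = -1330 J.

2920 J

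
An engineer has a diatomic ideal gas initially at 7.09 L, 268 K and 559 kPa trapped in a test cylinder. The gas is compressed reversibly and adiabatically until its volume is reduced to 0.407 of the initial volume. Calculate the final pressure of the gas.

1970 kPa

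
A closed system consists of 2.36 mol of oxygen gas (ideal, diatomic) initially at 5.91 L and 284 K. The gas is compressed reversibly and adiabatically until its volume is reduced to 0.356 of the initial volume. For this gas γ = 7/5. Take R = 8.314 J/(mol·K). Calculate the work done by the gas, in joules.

-7130 J

P₁ = nRT₁/V₁ = 2.36×8.314×284/5.91 = 943 kPa.
Adiabatic: TV^(γ−1) = const ⇒ T₂ = 284×(2.81)^0.400 = 429 K; PV^γ = const ⇒ P₂ = 4000 kPa.
ΔU = nCvΔT = 2.36×20.8×(429−284) = 7130 J.
Q = 0 for an adiabatic process, so W = −ΔU = -7130 J.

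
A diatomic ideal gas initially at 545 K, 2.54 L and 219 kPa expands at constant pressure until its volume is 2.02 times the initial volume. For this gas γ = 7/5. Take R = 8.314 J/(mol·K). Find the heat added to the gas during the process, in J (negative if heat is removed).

1990 J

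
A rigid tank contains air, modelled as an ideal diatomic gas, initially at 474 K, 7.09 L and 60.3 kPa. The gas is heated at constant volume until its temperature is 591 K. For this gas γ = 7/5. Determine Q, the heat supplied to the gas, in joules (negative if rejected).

264 J

n = P₁V₁/(RT₁) = 60.3×7.09/(8.314×474) = 0.108 mol.
Isochoric: V stays 7.09 L; P/T = const ⇒ T₂ = 591 K, P₂ = 75.2 kPa.
W = 0 (no volume change).
ΔU = nCvΔT = 0.108×20.8×(591−474) = 264 J.
Q = ΔU = 264 J.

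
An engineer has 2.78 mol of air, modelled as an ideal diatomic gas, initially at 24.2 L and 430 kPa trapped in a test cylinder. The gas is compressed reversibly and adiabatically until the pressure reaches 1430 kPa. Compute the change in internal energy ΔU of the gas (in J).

T₁ = P₁V₁/(nR) = 430×24.2/(2.78×8.314) = 450 K.
Adiabatic: T₂/T₁ = (P₂/P₁)^((γ−1)/γ) ⇒ T₂ = 450×(3.33)^0.286 = 635 K; V₂ = 10.3 L.
For an ideal gas ΔU = nCvΔT with Cv = (5/2)R = 20.8 J/(mol·K).
ΔU = 2.78×20.8×(635−450) = 10700 J.

10700 J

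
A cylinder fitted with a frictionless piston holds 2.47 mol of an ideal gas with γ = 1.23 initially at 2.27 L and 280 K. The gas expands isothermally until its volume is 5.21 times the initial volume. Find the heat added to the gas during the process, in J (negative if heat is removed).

P₁ = nRT₁/V₁ = 2.47×8.314×280/2.27 = 2530 kPa.
Isothermal: T stays 280 K; PV = const ⇒ V₂ = 11.8 L, P₂ = 486 kPa.
ΔU = 0 (ideal gas, T constant).
W = nRT ln(V₂/V₁) = 2.47×8.314×280×ln(5.21) = 9490 J.
Q = ΔU + W = 9490 J.

9490 J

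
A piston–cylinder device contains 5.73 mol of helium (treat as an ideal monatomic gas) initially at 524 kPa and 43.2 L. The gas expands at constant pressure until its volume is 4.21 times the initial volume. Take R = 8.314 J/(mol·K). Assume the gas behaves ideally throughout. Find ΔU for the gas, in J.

T₁ = P₁V₁/(nR) = 524×43.2/(5.73×8.314) = 475 K.
Isobaric: P stays 524 kPa; V/T = const ⇒ T₂ = 2000 K, V₂ = 182 L.
For an ideal gas ΔU = nCvΔT with Cv = (3/2)R = 12.5 J/(mol·K).
ΔU = 5.73×12.5×(2000−475) = 109000 J.

109000 J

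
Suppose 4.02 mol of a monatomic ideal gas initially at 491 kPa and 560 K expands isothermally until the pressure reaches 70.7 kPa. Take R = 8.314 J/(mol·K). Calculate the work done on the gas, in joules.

-36300 J

V₁ = nRT₁/P₁ = 4.02×8.314×560/491 = 38.1 L.
Isothermal: T stays 560 K; PV = const ⇒ V₂ = 265 L, P₂ = 70.7 kPa.
W = nRT ln(V₂/V₁) = 4.02×8.314×560×ln(6.94) = 36300 J.
Work done on the gas = −W_by = -36300 J.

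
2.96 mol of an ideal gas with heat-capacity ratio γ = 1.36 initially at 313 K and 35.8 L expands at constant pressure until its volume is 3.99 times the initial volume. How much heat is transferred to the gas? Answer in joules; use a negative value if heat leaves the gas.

P₁ = nRT₁/V₁ = 2.96×8.314×313/35.8 = 215 kPa.
Isobaric: P stays 215 kPa; V/T = const ⇒ T₂ = 1250 K, V₂ = 143 L.
W = PΔV = 215×(143−35.8) kPa·L = 23000 J.
ΔU = nCvΔT = 2.96×23.1×(1250−313) = 64000 J.
Q = ΔU + W = nCpΔT = 87000 J.

87000 J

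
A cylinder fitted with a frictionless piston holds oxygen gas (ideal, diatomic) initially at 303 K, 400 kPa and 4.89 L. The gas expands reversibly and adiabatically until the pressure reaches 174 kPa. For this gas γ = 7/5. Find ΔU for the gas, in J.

n = P₁V₁/(RT₁) = 400×4.89/(8.314×303) = 0.776 mol.
Adiabatic: T₂/T₁ = (P₂/P₁)^((γ−1)/γ) ⇒ T₂ = 303×(0.435)^0.286 = 239 K; V₂ = 8.86 L.
For an ideal gas ΔU = nCvΔT with Cv = (5/2)R = 20.8 J/(mol·K).
ΔU = 0.776×20.8×(239−303) = -1040 J.

-1040 J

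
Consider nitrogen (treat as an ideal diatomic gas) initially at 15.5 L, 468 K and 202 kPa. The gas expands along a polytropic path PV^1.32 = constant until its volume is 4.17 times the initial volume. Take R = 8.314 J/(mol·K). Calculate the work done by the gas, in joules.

3590 J

n = P₁V₁/(RT₁) = 202×15.5/(8.314×468) = 0.805 mol.
Polytropic n=1.32: T₂ = T₁(V₁/V₂)^(n−1) = 468×(0.240)^0.32 = 296 K; P₂ = P₁(V₁/V₂)^n = 30.7 kPa.
W = (P₁V₁−P₂V₂)/(n−1) = (202×15.5−30.7×64.6)/0.32 = 3590 J.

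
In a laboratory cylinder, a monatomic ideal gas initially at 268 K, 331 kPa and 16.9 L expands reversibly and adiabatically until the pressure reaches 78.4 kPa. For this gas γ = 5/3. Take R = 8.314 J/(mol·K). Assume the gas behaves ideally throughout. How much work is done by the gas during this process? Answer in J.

n = P₁V₁/(RT₁) = 331×16.9/(8.314×268) = 2.51 mol.
Adiabatic: T₂/T₁ = (P₂/P₁)^((γ−1)/γ) ⇒ T₂ = 268×(0.237)^0.400 = 151 K; V₂ = 40.1 L.
ΔU = nCvΔT = 2.51×12.5×(151−268) = -3670 J.
Q = 0 for an adiabatic process, so W = −ΔU = 3670 J.

3670 J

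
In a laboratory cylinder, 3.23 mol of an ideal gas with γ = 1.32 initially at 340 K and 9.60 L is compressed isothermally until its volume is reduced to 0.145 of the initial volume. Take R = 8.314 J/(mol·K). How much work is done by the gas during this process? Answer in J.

-17600 J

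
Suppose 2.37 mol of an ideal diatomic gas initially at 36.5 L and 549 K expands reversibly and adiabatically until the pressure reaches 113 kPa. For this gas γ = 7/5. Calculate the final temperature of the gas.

417 K

P₁ = nRT₁/V₁ = 2.37×8.314×549/36.5 = 296 kPa.
Adiabatic: T₂/T₁ = (P₂/P₁)^((γ−1)/γ) ⇒ T₂ = 549×(0.381)^0.286 = 417 K; V₂ = 72.7 L.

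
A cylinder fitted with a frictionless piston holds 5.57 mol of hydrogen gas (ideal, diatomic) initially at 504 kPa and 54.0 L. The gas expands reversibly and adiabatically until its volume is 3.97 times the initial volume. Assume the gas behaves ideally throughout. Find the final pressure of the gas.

T₁ = P₁V₁/(nR) = 504×54.0/(5.57×8.314) = 588 K.
Adiabatic: TV^(γ−1) = const ⇒ T₂ = 588×(0.252)^0.400 = 339 K; PV^γ = const ⇒ P₂ = 73.1 kPa.

73.1 kPa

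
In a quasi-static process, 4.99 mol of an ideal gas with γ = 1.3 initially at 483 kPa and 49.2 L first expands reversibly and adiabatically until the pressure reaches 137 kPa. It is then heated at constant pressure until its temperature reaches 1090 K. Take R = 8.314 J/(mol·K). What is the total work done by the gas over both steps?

47400 J

T₁ = P₁V₁/(nR) = 483×49.2/(4.99×8.314) = 573 K.
Step 1 — Adiabatic: T₂/T₁ = (P₂/P₁)^((γ−1)/γ) ⇒ T₂ = 573×(0.284)^0.231 = 428 K; V₂ = 130 L.
ΔU = nCvΔT = 4.99×27.7×(428−573) = -20000 J.
Q = 0 for an adiabatic process, so W = −ΔU = 20000 J.
State after step 1: P = 137 kPa, V = 130 L, T = 428 K.
Step 2 — Isobaric: P stays 137 kPa; V/T = const ⇒ T₂ = 1090 K, V₂ = 330 L.
W = PΔV = 137×(330−130) kPa·L = 27500 J.
ΔU = nCvΔT = 4.99×27.7×(1090−428) = 91500 J.
Q = ΔU + W = nCpΔT = 119000 J.
Net over both steps: W = 47400 J, Q = 119000 J, ΔU = 71500 J.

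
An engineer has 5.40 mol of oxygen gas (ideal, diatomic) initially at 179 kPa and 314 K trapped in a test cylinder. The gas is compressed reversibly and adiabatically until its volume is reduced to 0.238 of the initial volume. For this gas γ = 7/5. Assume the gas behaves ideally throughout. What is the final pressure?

1340 kPa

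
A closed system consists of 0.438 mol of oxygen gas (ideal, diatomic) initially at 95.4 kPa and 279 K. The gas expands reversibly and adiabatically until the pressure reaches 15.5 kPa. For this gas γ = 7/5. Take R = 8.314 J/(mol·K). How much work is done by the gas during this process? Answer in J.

1030 J

V₁ = nRT₁/P₁ = 0.438×8.314×279/95.4 = 10.6 L.
Adiabatic: T₂/T₁ = (P₂/P₁)^((γ−1)/γ) ⇒ T₂ = 279×(0.162)^0.286 = 166 K; V₂ = 39.0 L.
ΔU = nCvΔT = 0.438×20.8×(166−279) = -1030 J.
Q = 0 for an adiabatic process, so W = −ΔU = 1030 J.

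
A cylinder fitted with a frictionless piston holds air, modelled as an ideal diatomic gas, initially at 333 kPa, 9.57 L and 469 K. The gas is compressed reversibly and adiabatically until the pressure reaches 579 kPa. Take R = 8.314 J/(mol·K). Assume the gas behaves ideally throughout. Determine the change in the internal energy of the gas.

1360 J

n = P₁V₁/(RT₁) = 333×9.57/(8.314×469) = 0.817 mol.
Adiabatic: T₂/T₁ = (P₂/P₁)^((γ−1)/γ) ⇒ T₂ = 469×(1.74)^0.286 = 549 K; V₂ = 6.45 L.
For an ideal gas ΔU = nCvΔT with Cv = (5/2)R = 20.8 J/(mol·K).
ΔU = 0.817×20.8×(549−469) = 1360 J.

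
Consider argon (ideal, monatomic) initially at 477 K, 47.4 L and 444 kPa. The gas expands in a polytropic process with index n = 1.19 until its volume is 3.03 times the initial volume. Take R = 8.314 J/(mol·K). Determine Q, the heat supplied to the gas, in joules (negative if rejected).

n = P₁V₁/(RT₁) = 444×47.4/(8.314×477) = 5.31 mol.
Polytropic n=1.19: T₂ = T₁(V₁/V₂)^(n−1) = 477×(0.330)^0.19 = 386 K; P₂ = P₁(V₁/V₂)^n = 119 kPa.
W = (P₁V₁−P₂V₂)/(n−1) = (444×47.4−119×144)/0.19 = 21000 J.
ΔU = nCvΔT = 5.31×12.5×(386−477) = -6000 J.
Q = ΔU + W = 15000 J.

15000 J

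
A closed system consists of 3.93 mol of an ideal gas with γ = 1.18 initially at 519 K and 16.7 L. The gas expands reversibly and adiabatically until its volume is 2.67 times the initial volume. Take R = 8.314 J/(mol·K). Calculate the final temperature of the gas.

P₁ = nRT₁/V₁ = 3.93×8.314×519/16.7 = 1020 kPa.
Adiabatic: TV^(γ−1) = const ⇒ T₂ = 519×(0.375)^0.180 = 435 K; PV^γ = const ⇒ P₂ = 319 kPa.

435 K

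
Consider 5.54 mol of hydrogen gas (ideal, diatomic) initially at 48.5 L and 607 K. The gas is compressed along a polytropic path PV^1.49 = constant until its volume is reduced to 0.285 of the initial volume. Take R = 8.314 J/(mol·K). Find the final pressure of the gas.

P₁ = nRT₁/V₁ = 5.54×8.314×607/48.5 = 576 kPa.
Polytropic n=1.49: T₂ = T₁(V₁/V₂)^(n−1) = 607×(3.51)^0.49 = 1120 K; P₂ = P₁(V₁/V₂)^n = 3740 kPa.

3740 kPa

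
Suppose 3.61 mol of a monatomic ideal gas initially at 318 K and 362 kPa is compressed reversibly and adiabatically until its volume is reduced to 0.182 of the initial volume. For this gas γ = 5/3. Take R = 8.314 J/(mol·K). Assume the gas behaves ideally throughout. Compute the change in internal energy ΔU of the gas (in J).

V₁ = nRT₁/P₁ = 3.61×8.314×318/362 = 26.4 L.
Adiabatic: TV^(γ−1) = const ⇒ T₂ = 318×(5.49)^0.667 = 990 K; PV^γ = const ⇒ P₂ = 6190 kPa.
For an ideal gas ΔU = nCvΔT with Cv = (3/2)R = 12.5 J/(mol·K).
ΔU = 3.61×12.5×(990−318) = 30300 J.

30300 J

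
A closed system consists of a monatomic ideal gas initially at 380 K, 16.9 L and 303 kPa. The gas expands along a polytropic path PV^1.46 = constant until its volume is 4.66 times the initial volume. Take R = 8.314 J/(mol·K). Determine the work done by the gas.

5650 J

n = P₁V₁/(RT₁) = 303×16.9/(8.314×380) = 1.62 mol.
Polytropic n=1.46: T₂ = T₁(V₁/V₂)^(n−1) = 380×(0.215)^0.46 = 187 K; P₂ = P₁(V₁/V₂)^n = 32.0 kPa.
W = (P₁V₁−P₂V₂)/(n−1) = (303×16.9−32.0×78.8)/0.46 = 5650 J.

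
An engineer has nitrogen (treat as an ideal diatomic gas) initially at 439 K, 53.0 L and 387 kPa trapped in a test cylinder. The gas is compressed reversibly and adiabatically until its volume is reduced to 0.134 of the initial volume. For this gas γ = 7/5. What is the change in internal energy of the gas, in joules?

n = P₁V₁/(RT₁) = 387×53.0/(8.314×439) = 5.62 mol.
Adiabatic: TV^(γ−1) = const ⇒ T₂ = 439×(7.46)^0.400 = 981 K; PV^γ = const ⇒ P₂ = 6450 kPa.
For an ideal gas ΔU = nCvΔT with Cv = (5/2)R = 20.8 J/(mol·K).
ΔU = 5.62×20.8×(981−439) = 63300 J.

63300 J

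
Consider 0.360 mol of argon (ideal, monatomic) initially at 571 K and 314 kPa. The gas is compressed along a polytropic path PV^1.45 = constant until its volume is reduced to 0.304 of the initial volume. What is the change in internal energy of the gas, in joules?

V₁ = nRT₁/P₁ = 0.360×8.314×571/314 = 5.44 L.
Polytropic n=1.45: T₂ = T₁(V₁/V₂)^(n−1) = 571×(3.29)^0.45 = 976 K; P₂ = P₁(V₁/V₂)^n = 1770 kPa.
For an ideal gas ΔU = nCvΔT with Cv = (3/2)R = 12.5 J/(mol·K).
ΔU = 0.360×12.5×(976−571) = 1820 J.

1820 J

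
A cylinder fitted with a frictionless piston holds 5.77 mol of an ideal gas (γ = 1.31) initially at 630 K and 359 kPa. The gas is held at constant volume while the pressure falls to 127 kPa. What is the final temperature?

V₁ = nRT₁/P₁ = 5.77×8.314×630/359 = 84.2 L.
Isochoric: V stays 84.2 L; P/T = const ⇒ T₂ = 223 K, P₂ = 127 kPa.

223 K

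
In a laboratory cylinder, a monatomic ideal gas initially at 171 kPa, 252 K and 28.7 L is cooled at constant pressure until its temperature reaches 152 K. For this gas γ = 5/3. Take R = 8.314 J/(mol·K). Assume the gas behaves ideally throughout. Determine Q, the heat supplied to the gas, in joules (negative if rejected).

-4870 J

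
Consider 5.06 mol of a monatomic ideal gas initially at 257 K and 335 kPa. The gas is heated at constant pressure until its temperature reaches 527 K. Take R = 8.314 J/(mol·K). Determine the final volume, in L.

V₁ = nRT₁/P₁ = 5.06×8.314×257/335 = 32.3 L.
Isobaric: P stays 335 kPa; V/T = const ⇒ T₂ = 527 K, V₂ = 66.2 L.

66.2 L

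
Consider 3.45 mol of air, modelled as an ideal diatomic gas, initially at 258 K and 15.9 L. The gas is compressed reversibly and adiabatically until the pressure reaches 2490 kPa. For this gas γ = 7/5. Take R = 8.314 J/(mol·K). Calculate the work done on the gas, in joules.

11400 J

P₁ = nRT₁/V₁ = 3.45×8.314×258/15.9 = 465 kPa.
Adiabatic: T₂/T₁ = (P₂/P₁)^((γ−1)/γ) ⇒ T₂ = 258×(5.35)^0.286 = 417 K; V₂ = 4.80 L.
ΔU = nCvΔT = 3.45×20.8×(417−258) = 11400 J.
Q = 0 for an adiabatic process, so W = −ΔU = -11400 J.
Work done on the gas = −W_by = 11400 J.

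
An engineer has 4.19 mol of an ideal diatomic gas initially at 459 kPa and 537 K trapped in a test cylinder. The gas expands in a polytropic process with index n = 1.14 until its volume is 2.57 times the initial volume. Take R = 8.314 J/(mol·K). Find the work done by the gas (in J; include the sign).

16500 J

V₁ = nRT₁/P₁ = 4.19×8.314×537/459 = 40.8 L.
Polytropic n=1.14: T₂ = T₁(V₁/V₂)^(n−1) = 537×(0.389)^0.14 = 471 K; P₂ = P₁(V₁/V₂)^n = 156 kPa.
W = (P₁V₁−P₂V₂)/(n−1) = (459×40.8−156×105)/0.14 = 16500 J.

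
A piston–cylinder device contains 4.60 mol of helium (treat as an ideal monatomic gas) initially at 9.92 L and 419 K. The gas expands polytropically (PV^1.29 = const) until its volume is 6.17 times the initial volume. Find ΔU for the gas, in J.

P₁ = nRT₁/V₁ = 4.60×8.314×419/9.92 = 1620 kPa.
Polytropic n=1.29: T₂ = T₁(V₁/V₂)^(n−1) = 419×(0.162)^0.29 = 247 K; P₂ = P₁(V₁/V₂)^n = 154 kPa.
For an ideal gas ΔU = nCvΔT with Cv = (3/2)R = 12.5 J/(mol·K).
ΔU = 4.60×12.5×(247−419) = -9860 J.

-9860 J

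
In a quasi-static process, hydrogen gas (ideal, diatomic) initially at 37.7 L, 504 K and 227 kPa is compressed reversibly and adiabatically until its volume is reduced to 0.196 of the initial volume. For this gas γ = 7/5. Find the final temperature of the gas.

Adiabatic: TV^(γ−1) = const ⇒ T₂ = 504×(5.10)^0.400 = 967 K; PV^γ = const ⇒ P₂ = 2220 kPa.

967 K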